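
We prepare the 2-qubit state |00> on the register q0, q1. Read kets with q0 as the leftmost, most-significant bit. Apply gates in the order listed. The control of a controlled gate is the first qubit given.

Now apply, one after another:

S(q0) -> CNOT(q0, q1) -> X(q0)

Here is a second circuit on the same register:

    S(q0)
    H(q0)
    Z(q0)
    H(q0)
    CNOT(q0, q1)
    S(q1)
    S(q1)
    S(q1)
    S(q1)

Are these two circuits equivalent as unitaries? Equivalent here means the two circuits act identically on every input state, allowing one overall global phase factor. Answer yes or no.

No — the two circuits implement different unitaries, even allowing a global phase.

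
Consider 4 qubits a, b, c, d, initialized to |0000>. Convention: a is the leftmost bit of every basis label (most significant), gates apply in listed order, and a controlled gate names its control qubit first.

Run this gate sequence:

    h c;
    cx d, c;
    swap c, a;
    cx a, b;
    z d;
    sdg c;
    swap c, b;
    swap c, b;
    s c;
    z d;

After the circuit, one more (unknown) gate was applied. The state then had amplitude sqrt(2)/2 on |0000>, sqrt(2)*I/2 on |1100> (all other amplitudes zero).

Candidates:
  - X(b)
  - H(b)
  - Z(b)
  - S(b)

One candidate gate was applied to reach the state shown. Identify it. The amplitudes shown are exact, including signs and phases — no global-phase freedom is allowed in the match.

The unique candidate consistent with the amplitudes is S(b).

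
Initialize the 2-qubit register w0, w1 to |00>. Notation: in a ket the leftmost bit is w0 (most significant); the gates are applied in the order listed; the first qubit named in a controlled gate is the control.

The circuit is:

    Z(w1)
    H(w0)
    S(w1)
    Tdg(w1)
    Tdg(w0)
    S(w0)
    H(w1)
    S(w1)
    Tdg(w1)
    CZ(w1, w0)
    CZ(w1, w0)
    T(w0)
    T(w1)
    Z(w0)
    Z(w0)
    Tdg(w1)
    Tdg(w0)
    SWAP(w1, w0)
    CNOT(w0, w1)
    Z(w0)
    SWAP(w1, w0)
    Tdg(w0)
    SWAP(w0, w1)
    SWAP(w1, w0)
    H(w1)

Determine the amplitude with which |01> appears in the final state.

The amplitude on |01> is sqrt(2)*(1 + I)/4. Key observation: steps 12-17 multiply out to the identity, so the circuit reduces to the remaining gates.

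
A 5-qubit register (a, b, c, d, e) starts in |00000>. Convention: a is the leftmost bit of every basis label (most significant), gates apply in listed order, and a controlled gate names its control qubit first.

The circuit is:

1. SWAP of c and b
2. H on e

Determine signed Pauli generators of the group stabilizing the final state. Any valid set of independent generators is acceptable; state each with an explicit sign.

One valid set of independent stabilizer generators is +IIIIX, +ZIIII, +IZIII, +IIZII, +IIIZI (any independent generating set of the same group is equally correct).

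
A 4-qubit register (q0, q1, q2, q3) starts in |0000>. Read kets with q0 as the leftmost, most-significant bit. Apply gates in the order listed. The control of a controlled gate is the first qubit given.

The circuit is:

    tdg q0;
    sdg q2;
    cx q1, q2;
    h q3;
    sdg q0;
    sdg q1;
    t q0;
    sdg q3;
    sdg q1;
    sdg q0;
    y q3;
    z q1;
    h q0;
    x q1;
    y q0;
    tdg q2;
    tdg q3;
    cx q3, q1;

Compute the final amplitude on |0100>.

|0100> carries amplitude I/2 in the final state.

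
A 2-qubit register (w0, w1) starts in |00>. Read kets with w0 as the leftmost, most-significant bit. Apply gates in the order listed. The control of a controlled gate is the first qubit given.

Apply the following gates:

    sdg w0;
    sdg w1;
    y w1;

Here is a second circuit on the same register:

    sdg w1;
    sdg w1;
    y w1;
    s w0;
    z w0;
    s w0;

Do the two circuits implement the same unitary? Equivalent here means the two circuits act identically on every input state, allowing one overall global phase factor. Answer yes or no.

No: there is an input state on which the two circuits produce genuinely different outputs (not merely differing by a phase).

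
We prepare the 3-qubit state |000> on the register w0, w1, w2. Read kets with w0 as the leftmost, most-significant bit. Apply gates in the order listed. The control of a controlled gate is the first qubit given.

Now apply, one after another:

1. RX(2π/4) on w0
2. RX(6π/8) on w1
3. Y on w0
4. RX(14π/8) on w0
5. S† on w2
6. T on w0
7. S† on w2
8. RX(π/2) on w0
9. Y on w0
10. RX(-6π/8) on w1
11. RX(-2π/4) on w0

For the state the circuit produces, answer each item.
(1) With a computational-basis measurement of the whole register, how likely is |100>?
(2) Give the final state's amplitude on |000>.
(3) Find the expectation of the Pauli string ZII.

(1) The probability of measuring |100> is 1/2 - sqrt(2)/4.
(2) |000> carries amplitude sqrt(2)*(-sqrt(sqrt(2) + 2) - sqrt(2 - sqrt(2)))/4 in the final state.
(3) In the final state, ZII has expectation sqrt(2)/2.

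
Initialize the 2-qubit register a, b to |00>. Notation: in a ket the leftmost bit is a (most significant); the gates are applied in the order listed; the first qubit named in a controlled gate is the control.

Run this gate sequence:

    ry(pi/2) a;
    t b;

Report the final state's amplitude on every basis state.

The final amplitudes are sqrt(2)/2 on |00>, 0 on |01>, sqrt(2)/2 on |10>, 0 on |11>.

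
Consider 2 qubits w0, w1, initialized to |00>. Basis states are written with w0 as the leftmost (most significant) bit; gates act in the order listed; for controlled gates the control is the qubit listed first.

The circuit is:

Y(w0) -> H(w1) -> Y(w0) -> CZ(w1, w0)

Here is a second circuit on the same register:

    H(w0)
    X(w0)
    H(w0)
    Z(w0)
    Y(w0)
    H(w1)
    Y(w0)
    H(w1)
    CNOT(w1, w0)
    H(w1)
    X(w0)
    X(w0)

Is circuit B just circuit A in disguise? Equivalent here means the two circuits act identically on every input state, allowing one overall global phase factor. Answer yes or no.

No — the two circuits implement different unitaries, even allowing a global phase.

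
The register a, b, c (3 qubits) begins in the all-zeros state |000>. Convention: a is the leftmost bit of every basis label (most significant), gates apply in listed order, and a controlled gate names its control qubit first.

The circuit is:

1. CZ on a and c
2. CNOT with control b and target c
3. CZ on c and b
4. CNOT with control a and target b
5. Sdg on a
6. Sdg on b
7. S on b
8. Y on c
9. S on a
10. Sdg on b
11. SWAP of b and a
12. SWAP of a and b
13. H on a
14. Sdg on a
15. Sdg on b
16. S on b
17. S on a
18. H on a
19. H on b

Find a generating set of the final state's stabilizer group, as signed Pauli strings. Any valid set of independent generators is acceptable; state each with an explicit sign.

One valid set of independent stabilizer generators is +IXI, +ZII, -IIZ (any independent generating set of the same group is equally correct).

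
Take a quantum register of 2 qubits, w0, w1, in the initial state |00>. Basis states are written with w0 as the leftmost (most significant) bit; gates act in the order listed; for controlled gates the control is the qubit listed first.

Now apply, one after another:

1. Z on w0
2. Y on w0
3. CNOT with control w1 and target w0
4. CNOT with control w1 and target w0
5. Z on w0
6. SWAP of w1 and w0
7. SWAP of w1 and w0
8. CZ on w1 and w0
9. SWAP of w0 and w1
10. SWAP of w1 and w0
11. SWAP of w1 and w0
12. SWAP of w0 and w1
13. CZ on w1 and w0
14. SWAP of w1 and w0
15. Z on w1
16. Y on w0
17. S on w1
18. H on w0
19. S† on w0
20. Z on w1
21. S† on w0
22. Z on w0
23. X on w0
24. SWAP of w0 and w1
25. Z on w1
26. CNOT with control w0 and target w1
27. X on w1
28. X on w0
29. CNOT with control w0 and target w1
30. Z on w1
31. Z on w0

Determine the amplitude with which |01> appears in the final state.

|01> carries amplitude sqrt(2)*I/2 in the final state. Key observation: the block from step 7 through step 14 cancels to the identity and can be dropped.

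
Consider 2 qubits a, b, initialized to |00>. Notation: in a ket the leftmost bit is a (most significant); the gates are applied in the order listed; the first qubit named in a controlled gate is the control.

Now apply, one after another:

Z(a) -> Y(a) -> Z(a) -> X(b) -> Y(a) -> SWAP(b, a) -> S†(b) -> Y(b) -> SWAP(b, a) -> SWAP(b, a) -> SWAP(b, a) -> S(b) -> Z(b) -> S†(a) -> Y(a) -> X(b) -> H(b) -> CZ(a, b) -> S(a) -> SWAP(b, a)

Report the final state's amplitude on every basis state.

The final amplitudes are sqrt(2)/2 on |00>, 0 on |01>, sqrt(2)/2 on |10>, 0 on |11>.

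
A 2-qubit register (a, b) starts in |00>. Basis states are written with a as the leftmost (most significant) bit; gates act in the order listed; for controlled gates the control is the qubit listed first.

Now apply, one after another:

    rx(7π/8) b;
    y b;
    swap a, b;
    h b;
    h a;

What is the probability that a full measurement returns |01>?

The probability of measuring |01> is 1/4.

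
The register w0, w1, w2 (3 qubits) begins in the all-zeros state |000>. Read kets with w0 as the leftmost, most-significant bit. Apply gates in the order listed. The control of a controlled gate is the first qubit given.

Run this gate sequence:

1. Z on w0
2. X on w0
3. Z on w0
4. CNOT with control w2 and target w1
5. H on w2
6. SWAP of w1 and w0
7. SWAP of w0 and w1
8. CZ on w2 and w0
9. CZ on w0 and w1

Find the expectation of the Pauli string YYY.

The expectation value of YYY is 0.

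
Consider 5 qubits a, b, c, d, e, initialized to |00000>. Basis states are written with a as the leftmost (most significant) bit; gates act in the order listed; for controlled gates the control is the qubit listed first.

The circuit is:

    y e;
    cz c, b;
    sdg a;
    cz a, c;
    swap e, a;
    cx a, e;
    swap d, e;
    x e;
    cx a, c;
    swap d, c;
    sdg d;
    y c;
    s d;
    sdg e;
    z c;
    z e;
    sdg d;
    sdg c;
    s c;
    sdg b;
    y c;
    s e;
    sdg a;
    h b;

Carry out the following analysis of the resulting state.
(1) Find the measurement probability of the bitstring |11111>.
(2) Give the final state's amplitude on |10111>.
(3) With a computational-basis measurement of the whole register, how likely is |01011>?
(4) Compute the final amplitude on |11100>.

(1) The probability of measuring |11111> is 1/2.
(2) The final state's coefficient on |10111> equals sqrt(2)*I/2.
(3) Outcome |01011> occurs with probability 0.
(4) |11100> carries amplitude 0 in the final state.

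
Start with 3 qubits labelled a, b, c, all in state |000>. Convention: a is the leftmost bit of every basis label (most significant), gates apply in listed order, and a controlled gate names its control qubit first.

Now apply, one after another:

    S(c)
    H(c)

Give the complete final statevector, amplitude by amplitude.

The final amplitudes are sqrt(2)/2 on |000>, sqrt(2)/2 on |001>, and 0 on every other basis state.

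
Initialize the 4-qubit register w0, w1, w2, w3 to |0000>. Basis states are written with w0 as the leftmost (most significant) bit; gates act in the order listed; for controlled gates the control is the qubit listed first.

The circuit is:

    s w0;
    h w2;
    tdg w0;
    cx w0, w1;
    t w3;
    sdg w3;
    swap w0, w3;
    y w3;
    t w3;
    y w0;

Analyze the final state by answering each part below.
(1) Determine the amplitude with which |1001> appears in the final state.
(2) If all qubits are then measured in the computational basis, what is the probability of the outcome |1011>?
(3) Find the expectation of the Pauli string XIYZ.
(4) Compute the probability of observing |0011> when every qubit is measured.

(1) |1001> carries amplitude -sqrt(2)*exp(I*pi/4)/2 in the final state.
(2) The probability of measuring |1011> is 1/2.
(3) In the final state, XIYZ has expectation 0.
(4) The probability of measuring |0011> is 0.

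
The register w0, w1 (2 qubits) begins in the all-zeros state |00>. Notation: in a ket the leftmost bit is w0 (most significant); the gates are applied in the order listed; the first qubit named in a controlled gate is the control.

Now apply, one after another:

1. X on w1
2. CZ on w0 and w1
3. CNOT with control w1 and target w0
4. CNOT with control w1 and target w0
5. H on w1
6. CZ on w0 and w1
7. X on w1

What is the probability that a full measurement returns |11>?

Outcome |11> occurs with probability 0.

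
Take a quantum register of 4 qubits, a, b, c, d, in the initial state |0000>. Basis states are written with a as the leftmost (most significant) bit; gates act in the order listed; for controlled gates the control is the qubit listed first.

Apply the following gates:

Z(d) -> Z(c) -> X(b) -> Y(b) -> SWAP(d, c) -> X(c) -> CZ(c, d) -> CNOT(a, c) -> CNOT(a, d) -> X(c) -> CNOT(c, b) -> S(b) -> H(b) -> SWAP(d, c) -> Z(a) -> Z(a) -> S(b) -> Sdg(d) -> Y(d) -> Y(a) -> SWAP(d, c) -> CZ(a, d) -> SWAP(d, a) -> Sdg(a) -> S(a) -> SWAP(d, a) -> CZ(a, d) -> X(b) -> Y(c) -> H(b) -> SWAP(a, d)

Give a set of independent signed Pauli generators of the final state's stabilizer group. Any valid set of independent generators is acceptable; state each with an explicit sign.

One valid set of independent stabilizer generators is +IYII, +ZIII, +IIZI, -IIIZ (any independent generating set of the same group is equally correct).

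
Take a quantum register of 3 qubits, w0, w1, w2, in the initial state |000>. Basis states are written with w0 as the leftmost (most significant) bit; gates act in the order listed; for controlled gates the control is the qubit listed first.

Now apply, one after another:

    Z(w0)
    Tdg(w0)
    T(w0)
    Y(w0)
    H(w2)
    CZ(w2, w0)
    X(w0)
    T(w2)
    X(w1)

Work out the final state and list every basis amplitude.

The resulting statevector has amplitude sqrt(2)*I/2 on |010>, -sqrt(2)*exp(3*I*pi/4)/2 on |011>, and 0 on every other basis state.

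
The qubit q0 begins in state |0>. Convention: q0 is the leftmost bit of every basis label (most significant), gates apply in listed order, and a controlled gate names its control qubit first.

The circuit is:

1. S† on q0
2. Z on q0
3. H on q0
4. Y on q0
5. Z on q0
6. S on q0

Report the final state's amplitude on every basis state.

The resulting statevector has amplitude -sqrt(2)*I/2 on |0>, sqrt(2)/2 on |1>.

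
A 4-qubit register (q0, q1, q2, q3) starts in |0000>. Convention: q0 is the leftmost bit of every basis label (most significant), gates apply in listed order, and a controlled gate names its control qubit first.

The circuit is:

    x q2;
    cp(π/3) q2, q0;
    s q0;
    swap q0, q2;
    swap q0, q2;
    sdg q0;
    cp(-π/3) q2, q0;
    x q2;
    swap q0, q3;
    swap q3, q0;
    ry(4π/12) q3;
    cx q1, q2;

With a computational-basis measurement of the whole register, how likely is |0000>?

Outcome |0000> occurs with probability 3/4.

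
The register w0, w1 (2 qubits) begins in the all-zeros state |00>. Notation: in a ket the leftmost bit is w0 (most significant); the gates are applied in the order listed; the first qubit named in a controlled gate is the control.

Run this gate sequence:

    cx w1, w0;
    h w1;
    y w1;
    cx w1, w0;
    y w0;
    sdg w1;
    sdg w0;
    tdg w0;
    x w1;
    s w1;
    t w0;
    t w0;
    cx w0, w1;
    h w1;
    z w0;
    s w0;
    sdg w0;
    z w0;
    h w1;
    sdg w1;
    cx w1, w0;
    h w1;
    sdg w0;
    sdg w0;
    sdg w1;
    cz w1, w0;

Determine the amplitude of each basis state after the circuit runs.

The resulting statevector has amplitude -I/2 on |00>, -1/2 on |01>, -exp(I*pi/4)/2 on |10>, -exp(3*I*pi/4)/2 on |11>. Key observation: gates 14-19 undo each other exactly, leaving only the rest of the circuit to track.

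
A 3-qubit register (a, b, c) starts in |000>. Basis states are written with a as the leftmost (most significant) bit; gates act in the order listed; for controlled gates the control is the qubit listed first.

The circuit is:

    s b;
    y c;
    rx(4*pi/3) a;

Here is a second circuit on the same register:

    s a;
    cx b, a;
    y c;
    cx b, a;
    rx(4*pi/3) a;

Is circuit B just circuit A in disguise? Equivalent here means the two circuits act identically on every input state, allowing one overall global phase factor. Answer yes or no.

No: there is an input state on which the two circuits produce genuinely different outputs (not merely differing by a phase).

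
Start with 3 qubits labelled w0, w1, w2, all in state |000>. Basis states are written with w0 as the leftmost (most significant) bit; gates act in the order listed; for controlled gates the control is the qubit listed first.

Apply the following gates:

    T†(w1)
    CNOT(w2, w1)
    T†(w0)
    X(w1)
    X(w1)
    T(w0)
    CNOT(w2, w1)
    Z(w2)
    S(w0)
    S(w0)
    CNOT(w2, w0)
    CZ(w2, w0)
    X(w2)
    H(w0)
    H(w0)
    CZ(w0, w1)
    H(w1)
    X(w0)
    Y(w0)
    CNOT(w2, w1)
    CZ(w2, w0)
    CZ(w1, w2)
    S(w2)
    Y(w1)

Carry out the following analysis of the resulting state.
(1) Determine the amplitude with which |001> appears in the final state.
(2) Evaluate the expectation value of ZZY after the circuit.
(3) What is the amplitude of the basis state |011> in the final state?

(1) The amplitude on |001> is sqrt(2)*I/2. Key observation: gates 2-7 undo each other exactly, leaving only the rest of the circuit to track.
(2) In the final state, ZZY has expectation 0.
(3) |011> carries amplitude sqrt(2)*I/2 in the final state.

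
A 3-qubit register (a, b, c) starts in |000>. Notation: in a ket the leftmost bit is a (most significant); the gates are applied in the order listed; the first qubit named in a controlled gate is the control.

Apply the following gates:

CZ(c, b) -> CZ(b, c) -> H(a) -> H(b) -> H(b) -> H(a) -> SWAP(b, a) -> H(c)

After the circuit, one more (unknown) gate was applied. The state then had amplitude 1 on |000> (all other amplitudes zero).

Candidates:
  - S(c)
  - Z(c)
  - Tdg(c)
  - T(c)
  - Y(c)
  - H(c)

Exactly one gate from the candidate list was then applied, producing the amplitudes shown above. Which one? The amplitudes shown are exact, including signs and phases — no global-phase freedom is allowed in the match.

It was H(c) that produced the state shown. Key observation: steps 3-6 multiply out to the identity, so the circuit reduces to the remaining gates.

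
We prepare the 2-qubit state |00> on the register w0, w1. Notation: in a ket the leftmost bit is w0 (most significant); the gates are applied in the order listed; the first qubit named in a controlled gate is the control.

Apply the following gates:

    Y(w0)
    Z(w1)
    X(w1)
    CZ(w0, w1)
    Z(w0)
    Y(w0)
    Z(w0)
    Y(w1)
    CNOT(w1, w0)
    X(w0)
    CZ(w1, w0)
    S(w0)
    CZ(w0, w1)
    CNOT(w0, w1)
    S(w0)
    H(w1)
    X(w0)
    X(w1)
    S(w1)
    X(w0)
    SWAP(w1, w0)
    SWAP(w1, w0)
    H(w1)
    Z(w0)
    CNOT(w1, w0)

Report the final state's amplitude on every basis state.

After the circuit, the state carries amplitude 0 on |00>, -1/2 + I/2 on |01>, 1/2 + I/2 on |10>, 0 on |11>.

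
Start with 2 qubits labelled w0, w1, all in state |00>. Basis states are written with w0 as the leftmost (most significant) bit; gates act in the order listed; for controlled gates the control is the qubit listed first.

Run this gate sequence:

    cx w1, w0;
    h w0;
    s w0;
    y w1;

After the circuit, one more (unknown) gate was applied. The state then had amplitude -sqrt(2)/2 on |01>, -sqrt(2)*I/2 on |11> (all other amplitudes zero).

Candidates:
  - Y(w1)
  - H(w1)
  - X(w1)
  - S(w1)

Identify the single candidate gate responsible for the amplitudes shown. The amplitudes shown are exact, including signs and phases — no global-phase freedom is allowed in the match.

It was S(w1) that produced the state shown.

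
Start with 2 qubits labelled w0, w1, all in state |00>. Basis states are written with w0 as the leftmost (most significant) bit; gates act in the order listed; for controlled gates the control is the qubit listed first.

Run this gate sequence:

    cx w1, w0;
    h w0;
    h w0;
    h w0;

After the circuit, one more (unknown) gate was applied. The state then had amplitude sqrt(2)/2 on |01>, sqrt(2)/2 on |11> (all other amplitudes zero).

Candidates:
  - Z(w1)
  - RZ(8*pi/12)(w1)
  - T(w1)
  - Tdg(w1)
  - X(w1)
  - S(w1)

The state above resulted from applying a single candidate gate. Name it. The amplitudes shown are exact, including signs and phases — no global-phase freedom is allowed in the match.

It was X(w1) that produced the state shown.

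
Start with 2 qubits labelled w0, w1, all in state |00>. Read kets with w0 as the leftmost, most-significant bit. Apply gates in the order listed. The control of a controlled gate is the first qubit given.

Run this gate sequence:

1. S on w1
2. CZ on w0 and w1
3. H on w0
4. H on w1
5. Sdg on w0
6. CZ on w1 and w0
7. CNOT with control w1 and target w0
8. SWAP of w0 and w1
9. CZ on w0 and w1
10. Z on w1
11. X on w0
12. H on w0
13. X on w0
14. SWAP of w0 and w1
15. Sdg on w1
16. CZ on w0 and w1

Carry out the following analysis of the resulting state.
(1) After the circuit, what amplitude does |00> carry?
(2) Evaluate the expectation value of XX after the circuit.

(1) |00> carries amplitude sqrt(2)*(-1 + I)/4 in the final state.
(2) The expectation value of XX is 1.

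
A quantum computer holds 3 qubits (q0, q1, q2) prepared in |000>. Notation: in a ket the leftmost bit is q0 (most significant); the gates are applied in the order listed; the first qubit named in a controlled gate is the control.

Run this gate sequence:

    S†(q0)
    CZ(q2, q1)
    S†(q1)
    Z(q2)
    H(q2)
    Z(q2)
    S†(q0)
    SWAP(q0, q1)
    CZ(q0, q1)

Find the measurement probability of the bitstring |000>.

A full measurement returns |000> with probability 1/2.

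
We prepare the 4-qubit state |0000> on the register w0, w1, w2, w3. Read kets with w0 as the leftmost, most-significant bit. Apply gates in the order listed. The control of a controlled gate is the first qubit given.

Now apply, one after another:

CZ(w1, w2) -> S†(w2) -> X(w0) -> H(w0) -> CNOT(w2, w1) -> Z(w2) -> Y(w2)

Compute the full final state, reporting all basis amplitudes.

The resulting statevector has amplitude sqrt(2)*I/2 on |0010>, -sqrt(2)*I/2 on |1010>, and 0 on every other basis state.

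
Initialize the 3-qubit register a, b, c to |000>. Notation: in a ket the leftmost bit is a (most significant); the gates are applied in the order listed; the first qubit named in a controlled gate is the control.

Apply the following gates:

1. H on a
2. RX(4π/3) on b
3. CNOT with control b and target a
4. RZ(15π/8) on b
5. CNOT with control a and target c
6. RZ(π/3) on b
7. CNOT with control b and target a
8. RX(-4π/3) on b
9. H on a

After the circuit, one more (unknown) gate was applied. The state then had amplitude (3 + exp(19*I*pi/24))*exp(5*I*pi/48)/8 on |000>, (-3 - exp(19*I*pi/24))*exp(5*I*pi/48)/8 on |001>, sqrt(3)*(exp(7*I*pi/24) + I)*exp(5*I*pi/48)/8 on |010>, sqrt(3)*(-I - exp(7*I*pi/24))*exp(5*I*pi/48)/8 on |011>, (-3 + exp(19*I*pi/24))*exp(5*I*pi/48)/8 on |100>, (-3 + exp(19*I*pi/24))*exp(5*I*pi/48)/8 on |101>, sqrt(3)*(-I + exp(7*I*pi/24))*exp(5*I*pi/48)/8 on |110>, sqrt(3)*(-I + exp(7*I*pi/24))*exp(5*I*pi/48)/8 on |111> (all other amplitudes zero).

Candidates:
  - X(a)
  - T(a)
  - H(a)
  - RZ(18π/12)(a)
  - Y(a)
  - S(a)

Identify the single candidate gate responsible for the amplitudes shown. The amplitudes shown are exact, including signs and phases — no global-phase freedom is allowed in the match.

The unique candidate consistent with the amplitudes is X(a).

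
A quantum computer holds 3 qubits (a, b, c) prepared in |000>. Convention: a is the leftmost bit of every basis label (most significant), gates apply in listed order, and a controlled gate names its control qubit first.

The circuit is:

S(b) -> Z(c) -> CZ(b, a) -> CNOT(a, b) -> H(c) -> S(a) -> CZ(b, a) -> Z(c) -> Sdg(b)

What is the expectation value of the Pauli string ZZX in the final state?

The observable ZZX averages to -1.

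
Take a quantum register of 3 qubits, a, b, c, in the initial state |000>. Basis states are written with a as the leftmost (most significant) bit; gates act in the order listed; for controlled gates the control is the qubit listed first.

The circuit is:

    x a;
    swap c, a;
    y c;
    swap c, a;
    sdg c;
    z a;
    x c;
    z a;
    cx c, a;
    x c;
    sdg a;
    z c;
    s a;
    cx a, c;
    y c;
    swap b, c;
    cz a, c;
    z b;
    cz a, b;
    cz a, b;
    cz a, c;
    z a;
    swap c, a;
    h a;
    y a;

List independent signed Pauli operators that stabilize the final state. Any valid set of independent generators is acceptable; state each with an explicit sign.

The final state is stabilized by the group generated by -XII, +IZI, -IIZ; other independent generating sets are equally valid.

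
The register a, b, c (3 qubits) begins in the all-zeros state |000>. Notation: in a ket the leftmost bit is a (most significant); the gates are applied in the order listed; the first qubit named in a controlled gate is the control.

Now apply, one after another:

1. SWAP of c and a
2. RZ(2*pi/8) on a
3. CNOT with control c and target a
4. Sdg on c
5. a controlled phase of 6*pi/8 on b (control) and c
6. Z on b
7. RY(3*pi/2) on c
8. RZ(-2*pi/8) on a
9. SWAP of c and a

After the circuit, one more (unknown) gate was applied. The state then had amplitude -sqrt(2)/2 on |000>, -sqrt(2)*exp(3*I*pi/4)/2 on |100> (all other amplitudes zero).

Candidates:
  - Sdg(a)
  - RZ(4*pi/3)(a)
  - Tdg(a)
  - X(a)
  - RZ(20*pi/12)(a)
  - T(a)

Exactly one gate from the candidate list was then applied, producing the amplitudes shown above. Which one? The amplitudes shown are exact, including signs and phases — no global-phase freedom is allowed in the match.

The applied gate was Tdg(a).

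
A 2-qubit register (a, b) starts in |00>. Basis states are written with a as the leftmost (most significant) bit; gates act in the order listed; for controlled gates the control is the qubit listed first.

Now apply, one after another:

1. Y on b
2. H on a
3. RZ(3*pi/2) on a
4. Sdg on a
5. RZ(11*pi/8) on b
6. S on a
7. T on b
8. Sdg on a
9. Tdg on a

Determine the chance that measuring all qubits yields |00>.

Outcome |00> occurs with probability 0.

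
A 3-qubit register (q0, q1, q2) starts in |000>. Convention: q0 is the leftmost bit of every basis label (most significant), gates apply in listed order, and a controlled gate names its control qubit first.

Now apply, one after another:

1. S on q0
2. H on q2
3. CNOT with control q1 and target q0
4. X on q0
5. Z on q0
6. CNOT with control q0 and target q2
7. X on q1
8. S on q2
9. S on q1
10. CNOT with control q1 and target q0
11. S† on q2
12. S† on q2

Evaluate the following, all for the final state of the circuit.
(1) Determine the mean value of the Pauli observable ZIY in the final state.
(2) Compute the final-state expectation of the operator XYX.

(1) The observable ZIY averages to -1.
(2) The observable XYX averages to 0.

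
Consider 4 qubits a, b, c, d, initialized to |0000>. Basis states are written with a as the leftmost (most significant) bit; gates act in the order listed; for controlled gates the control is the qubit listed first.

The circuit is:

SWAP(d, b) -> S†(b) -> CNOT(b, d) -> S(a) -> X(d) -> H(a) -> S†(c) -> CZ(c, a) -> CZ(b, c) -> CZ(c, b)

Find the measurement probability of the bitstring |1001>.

Outcome |1001> occurs with probability 1/2.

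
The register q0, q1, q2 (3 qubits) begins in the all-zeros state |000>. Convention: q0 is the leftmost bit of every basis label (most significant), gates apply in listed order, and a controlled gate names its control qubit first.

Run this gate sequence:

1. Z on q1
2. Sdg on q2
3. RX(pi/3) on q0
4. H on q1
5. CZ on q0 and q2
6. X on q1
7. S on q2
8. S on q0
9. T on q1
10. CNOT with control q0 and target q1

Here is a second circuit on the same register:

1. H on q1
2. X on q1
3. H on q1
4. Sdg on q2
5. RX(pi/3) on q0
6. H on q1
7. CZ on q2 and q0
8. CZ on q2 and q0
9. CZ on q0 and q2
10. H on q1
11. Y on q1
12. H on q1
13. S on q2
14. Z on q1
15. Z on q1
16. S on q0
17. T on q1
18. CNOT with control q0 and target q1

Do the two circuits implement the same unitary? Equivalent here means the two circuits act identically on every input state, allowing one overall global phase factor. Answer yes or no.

No — the two circuits implement different unitaries, even allowing a global phase.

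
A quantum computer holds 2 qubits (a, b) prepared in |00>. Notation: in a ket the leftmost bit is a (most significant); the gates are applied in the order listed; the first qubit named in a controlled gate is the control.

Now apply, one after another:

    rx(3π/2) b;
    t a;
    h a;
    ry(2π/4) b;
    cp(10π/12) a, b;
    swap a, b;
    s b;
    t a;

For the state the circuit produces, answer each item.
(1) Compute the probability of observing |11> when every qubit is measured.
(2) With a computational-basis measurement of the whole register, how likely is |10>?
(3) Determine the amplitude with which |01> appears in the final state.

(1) A full measurement returns |11> with probability 1/4.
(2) A full measurement returns |10> with probability 1/4.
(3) The final state's coefficient on |01> equals sqrt(2)*(-1 - I)/4.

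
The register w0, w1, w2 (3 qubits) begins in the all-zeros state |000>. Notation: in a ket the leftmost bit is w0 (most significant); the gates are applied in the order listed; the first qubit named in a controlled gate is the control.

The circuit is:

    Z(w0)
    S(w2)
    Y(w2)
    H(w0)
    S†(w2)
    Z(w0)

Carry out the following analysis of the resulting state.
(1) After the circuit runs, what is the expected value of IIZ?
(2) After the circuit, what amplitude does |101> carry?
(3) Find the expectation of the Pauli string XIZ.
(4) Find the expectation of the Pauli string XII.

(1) The observable IIZ averages to -1.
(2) The amplitude on |101> is -sqrt(2)/2.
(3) The expectation value of XIZ is 1.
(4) The observable XII averages to -1.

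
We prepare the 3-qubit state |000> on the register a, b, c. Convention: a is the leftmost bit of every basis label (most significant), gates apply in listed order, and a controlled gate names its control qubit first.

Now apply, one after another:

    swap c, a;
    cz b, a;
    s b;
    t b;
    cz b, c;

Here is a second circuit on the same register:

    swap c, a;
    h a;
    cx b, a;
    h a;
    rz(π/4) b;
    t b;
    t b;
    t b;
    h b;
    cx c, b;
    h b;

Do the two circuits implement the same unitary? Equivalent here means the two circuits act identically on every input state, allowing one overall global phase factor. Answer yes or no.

No: there is an input state on which the two circuits produce genuinely different outputs (not merely differing by a phase).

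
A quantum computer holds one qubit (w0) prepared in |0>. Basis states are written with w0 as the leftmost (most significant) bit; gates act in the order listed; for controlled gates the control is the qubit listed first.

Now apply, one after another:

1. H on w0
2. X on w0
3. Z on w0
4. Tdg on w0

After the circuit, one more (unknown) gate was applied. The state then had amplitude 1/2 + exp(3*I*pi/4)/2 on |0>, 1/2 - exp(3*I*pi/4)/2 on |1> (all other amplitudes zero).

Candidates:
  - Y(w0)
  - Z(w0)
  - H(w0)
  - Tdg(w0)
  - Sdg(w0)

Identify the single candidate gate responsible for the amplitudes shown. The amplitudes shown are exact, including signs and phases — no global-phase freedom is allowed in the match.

It was H(w0) that produced the state shown.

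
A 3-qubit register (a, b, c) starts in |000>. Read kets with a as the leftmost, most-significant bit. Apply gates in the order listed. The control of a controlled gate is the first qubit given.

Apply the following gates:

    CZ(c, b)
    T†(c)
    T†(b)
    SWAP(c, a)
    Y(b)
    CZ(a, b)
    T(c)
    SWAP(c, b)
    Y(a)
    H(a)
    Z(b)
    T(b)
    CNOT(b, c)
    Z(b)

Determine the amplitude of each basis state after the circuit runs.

After the circuit, the state carries amplitude -sqrt(2)/2 on |001>, sqrt(2)/2 on |101>, and 0 on every other basis state.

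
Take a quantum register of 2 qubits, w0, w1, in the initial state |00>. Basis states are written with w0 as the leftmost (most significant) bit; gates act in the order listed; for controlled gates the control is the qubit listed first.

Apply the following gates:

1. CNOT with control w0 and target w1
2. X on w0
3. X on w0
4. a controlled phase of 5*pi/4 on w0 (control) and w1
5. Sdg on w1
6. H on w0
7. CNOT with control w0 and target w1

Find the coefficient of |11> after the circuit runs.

The amplitude on |11> is sqrt(2)/2. Key observation: the block from step 2 through step 3 cancels to the identity and can be dropped.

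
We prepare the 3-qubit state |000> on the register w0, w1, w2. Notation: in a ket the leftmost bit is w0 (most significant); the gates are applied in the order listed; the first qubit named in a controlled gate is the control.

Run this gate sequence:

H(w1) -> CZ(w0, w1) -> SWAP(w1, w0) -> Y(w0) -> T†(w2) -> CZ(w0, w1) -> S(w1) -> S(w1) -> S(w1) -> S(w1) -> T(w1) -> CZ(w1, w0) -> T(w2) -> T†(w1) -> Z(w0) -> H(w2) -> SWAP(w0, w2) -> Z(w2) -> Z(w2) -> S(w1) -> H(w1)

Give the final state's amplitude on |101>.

|101> carries amplitude -sqrt(2)*I/4 in the final state. Key observation: steps 7-10 multiply out to the identity, so the circuit reduces to the remaining gates.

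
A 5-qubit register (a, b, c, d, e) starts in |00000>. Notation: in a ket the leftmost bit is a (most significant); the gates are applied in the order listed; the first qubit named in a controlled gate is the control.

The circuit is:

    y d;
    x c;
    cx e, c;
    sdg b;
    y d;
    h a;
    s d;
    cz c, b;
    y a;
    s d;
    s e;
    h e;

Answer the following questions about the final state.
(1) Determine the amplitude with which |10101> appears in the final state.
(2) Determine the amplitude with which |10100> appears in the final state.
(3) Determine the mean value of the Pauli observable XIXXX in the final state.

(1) |10101> carries amplitude I/2 in the final state.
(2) The final state's coefficient on |10100> equals I/2.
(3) The observable XIXXX averages to 0.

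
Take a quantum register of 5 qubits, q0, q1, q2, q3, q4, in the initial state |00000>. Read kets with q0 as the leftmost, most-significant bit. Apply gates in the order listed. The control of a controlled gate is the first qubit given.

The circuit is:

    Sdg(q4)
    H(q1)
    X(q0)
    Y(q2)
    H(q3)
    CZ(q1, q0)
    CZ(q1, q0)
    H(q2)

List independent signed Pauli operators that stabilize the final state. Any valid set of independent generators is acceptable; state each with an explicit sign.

The final state is stabilized by the group generated by +IXIII, -IIXII, +IIIXI, -ZIIII, +IIIIZ; other independent generating sets are equally valid.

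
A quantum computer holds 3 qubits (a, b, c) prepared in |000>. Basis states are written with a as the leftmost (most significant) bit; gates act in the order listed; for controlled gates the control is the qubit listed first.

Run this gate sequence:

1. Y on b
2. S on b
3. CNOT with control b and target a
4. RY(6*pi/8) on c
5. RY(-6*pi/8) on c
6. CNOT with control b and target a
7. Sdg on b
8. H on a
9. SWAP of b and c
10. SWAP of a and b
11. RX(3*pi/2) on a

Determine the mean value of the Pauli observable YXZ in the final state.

In the final state, YXZ has expectation -1. Key observation: steps 2-7 multiply out to the identity, so the circuit reduces to the remaining gates.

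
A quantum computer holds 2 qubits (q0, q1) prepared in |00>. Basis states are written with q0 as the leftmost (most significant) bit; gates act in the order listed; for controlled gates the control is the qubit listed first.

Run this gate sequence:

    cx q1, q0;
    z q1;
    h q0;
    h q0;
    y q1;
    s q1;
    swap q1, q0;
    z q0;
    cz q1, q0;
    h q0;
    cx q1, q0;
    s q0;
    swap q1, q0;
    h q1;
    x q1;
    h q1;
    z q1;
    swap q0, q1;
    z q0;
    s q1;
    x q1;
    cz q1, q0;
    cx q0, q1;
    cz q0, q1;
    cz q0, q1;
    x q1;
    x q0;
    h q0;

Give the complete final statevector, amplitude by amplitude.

The final amplitudes are 1/2 on |00>, -I/2 on |01>, -1/2 on |10>, -I/2 on |11>. Key observation: steps 14-17 multiply out to the identity, so the circuit reduces to the remaining gates.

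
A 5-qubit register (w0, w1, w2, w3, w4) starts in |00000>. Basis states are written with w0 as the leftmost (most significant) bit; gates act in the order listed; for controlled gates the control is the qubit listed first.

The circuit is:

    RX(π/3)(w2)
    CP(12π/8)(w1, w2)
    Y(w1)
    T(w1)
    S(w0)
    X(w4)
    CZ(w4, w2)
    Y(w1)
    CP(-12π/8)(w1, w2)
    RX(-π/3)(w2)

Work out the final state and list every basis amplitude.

After the circuit, the state carries amplitude exp(I*pi/4)/2 on |00001>, sqrt(3)*exp(3*I*pi/4)/2 on |00101>, and 0 on every other basis state.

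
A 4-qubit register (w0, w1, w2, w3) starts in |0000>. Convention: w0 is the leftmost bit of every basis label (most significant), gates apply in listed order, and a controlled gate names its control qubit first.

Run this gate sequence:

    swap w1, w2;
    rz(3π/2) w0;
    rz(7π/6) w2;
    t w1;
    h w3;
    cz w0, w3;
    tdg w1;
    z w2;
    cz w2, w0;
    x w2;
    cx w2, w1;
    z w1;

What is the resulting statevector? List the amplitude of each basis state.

The final amplitudes are -sqrt(2)*exp(2*I*pi/3)/2 on |0110>, -sqrt(2)*exp(2*I*pi/3)/2 on |0111>, and 0 on every other basis state.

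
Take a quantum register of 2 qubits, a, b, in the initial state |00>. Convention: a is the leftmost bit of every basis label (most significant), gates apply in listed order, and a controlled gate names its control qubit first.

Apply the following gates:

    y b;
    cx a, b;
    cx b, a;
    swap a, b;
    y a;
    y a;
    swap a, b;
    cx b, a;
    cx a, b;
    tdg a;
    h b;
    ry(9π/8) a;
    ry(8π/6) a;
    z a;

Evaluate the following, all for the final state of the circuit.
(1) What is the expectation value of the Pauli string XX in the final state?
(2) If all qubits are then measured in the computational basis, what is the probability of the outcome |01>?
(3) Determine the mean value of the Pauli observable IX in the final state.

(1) The observable XX averages to sqrt(2 - sqrt(2))/4 + sqrt(3*sqrt(2) + 6)/4. Key observation: gates 2-9 undo each other exactly, leaving only the rest of the circuit to track.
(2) Outcome |01> occurs with probability -sqrt(6 - 3*sqrt(2))/16 + sqrt(sqrt(2) + 2)/16 + 1/4.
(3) In the final state, IX has expectation -1.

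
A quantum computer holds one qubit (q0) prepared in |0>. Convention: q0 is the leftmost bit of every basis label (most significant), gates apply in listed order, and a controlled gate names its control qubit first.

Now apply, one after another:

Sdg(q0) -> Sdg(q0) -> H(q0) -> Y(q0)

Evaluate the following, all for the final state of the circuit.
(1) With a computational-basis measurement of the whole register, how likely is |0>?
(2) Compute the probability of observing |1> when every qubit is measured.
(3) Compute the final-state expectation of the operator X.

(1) A full measurement returns |0> with probability 1/2.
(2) The probability of measuring |1> is 1/2.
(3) The expectation value of X is -1.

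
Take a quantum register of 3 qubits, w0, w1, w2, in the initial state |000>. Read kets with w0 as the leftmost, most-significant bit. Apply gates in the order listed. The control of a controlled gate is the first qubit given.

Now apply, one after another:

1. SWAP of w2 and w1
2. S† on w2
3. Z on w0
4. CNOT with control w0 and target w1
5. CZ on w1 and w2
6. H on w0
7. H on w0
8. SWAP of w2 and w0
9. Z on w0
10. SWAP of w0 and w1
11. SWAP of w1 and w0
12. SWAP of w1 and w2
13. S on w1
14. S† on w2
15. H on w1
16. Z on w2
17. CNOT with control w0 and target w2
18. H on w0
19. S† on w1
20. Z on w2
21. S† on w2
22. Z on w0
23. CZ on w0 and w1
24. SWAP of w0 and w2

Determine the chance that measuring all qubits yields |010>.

The probability of measuring |010> is 1/4.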